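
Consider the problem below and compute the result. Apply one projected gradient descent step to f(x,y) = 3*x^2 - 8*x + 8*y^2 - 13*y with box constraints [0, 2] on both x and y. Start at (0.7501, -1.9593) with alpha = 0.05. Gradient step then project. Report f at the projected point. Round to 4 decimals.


Step 1: Compute gradient at (0.7501, -1.9593).
grad_x = 2*3*0.7501 - 8 = -3.4994
grad_y = 2*8*-1.9593 - 13 = -44.3488
Step 2: Gradient step.
x_raw = 0.7501 - 0.05*-3.4994 = 0.9251
y_raw = -1.9593 - 0.05*-44.3488 = 0.2581
Step 3: Project onto [0, 2].
x_proj = clip(0.9251) = 0.9251
y_proj = clip(0.2581) = 0.2581
Step 4: Evaluate f.
f(0.9251, 0.2581) = -7.656


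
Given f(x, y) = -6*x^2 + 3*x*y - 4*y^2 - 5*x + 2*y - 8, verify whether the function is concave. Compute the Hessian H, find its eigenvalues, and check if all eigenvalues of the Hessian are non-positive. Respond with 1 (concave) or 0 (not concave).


The Hessian of f(x,y) = -6*x^2 + 3*x*y - 4*y^2 - 5*x + 2*y - 8 is:
H = [[-12, 3], [3, -8]]
Trace = -12 - 8 = -20
Determinant = -12*-8 - (3)^2 = 87
Discriminant = (-20)^2 - 4*87 = 52.0
Eigenvalues: lambda_1 = -13.6056, lambda_2 = -6.3944
The function is concave.

1


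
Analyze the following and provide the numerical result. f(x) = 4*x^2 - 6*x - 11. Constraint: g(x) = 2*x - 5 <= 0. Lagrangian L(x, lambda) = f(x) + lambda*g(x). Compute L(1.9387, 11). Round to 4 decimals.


Step 1: Evaluate f(x).
f(1.9387) = 4*1.9387^2 - 6*1.9387 - 11 = -7.598
Step 2: Evaluate g(x).
g(1.9387) = 2*1.9387 - 5 = -1.1226
Step 3: Compute Lagrangian.
L = -7.598 + 11*-1.1226 = -19.9466


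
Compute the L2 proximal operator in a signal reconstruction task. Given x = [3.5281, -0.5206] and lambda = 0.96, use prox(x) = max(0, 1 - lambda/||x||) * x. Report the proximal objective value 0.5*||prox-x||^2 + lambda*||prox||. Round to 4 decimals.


Step 1: Compute ||x||.
||x|| = 3.5663
Step 2: Compute scaling factor.
scale = max(0, 1 - 0.96/3.5663) = 0.7308
Step 3: prox(x) = [2.5784, -0.3805]
||prox(x)|| = 2.6063
Step 4: Proximal objective.
0.5*||prox-x||^2 = 0.4608
lambda*||prox|| = 2.502
Total = 2.9629


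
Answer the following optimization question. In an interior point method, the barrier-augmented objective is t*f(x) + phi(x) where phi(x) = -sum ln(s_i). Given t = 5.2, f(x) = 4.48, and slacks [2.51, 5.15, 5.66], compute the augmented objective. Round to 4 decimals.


Step 1: Compute log-barrier.
ln values: [0.9203, 1.639, 1.7334]
phi = -(0.9203 + 1.639 + 1.7334) = -4.2927
Step 2: Compute augmented objective.
t*f(x) = 5.2*4.48 = 23.296
Total = 23.296 - 4.2927 = 19.0033


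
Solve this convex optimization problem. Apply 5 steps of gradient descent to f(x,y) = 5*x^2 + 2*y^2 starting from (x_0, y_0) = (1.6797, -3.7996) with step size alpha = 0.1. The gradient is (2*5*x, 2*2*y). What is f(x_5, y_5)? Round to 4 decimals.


Gradient descent on f(x,y) = 5*x^2 + 2*y^2.
Starting point: (1.6797, -3.7996), alpha = 0.1
Step 1: grad_x = 2*5*1.6797 = 16.797, grad_y = 2*2*-3.7996 = -15.1984
  x_1 = 1.6797 - 0.1*16.797 = -0.0
  y_1 = -3.7996 - 0.1*-15.1984 = -2.2798
Step 2: grad_x = 2*5*-0.0 = -0.0, grad_y = 2*2*-2.2798 = -9.119
  x_2 = -0.0 - 0.1*-0.0 = 0.0
  y_2 = -2.2798 - 0.1*-9.119 = -1.3679
Step 3: grad_x = 2*5*0.0 = 0.0, grad_y = 2*2*-1.3679 = -5.4714
  x_3 = 0.0 - 0.1*0.0 = 0.0
  y_3 = -1.3679 - 0.1*-5.4714 = -0.8207
Step 4: grad_x = 2*5*0.0 = 0.0, grad_y = 2*2*-0.8207 = -3.2829
  x_4 = 0.0 - 0.1*0.0 = 0.0
  y_4 = -0.8207 - 0.1*-3.2829 = -0.4924
Step 5: grad_x = 2*5*0.0 = 0.0, grad_y = 2*2*-0.4924 = -1.9697
  x_5 = 0.0 - 0.1*0.0 = 0.0
  y_5 = -0.4924 - 0.1*-1.9697 = -0.2955
f(0.0, -0.2955) = 5*0.0^2 + 2*(-0.2955)^2 = 0.1746


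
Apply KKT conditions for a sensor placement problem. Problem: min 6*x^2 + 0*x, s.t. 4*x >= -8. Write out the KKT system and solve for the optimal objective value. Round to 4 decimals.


Step 1: Try lambda = 0 (constraint inactive).
Stationarity: 2*6*x + 0 = 0
x* = 0/(2*6) = 0.0
Check constraint: 4*0.0 = 0.0 >= -8 -- satisfied.
Step 2: Compute optimal value.
f(x*) = 6*0.0^2 + 0*0.0 = 0.0


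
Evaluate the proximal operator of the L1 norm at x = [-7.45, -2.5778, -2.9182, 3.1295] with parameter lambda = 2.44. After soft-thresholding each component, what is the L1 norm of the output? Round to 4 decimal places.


Soft-thresholding with lambda = 2.44:
prox(-7.45) = sign(-7.45)*max(|-7.45| - 2.44, 0) = -5.01
prox(-2.5778) = sign(-2.5778)*max(|-2.5778| - 2.44, 0) = -0.1378
prox(-2.9182) = sign(-2.9182)*max(|-2.9182| - 2.44, 0) = -0.4782
prox(3.1295) = sign(3.1295)*max(|3.1295| - 2.44, 0) = 0.6895
prox(x) = [-5.01, -0.1378, -0.4782, 0.6895]
||prox(x)||_1 = 5.01 + 0.1378 + 0.4782 + 0.6895 = 6.3155


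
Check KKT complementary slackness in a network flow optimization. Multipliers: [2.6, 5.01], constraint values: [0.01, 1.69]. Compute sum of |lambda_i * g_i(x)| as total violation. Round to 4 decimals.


KKT complementary slackness check:
lambda_1 * g_1 = 2.6 * 0.01 = 0.026
lambda_2 * g_2 = 5.01 * 1.69 = 8.4669
Total violation = 0.026 + 8.4669 = 8.4929


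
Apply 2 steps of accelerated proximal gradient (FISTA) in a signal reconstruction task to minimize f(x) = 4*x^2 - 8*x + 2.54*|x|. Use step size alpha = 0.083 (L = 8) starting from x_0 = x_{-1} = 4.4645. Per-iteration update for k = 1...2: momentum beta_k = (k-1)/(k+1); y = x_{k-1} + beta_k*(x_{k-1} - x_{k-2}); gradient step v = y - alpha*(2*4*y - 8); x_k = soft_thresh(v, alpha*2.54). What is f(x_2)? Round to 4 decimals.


FISTA on f(x) = 4*x^2 - 8*x + 2.54*|x|
L = 8, alpha = 0.083
Iteration 1: beta = 0.0, y = 4.4645 + 0.0*(4.4645 - 4.4645) = 4.4645
  grad(y) = 27.716, v = y - alpha*grad = 2.1641
  prox(v) = soft_thresh(2.1641, 0.2108) = 1.9533
Iteration 2: beta = 0.3333, y = 1.9533 + 0.3333*(1.9533 - 4.4645) = 1.1162
  grad(y) = 0.9294, v = y - alpha*grad = 1.039
  prox(v) = soft_thresh(1.039, 0.2108) = 0.8282
f(x_2) = 4*0.8282^2 - 8*0.8282 + 2.54*|0.8282| = -1.7783


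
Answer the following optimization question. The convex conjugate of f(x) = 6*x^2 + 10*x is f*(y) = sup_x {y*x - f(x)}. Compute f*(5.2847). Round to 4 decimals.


f*(y) = sup_x {y*x - a*x^2 - b*x} = sup_x {(y-b)*x - a*x^2}
FOC: (y - b) - 2a*x = 0 => x* = (y - b)/(2a)
x* = (5.2847 - 10)/(2*6) = -0.3929
f*(5.2847) = (y-b)^2/(4a) = (5.2847 - 10)^2/(4*6)
= 22.2341/24 = 0.9264


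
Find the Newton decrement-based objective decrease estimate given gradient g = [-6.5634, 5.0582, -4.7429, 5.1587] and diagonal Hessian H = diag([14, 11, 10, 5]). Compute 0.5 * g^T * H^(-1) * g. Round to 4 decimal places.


Step 1: H is diagonal, so H^(-1) * g = [-0.4688, 0.4598, -0.4743, 1.0317].
Step 2: g^T H^(-1) g = sum_i g_i^2 / H_ii
  = (-6.5634)^2/14 + (5.0582)^2/11 + (-4.7429)^2/10 + (5.1587)^2/5
  = 3.077 + 2.3259 + 2.2495 + 5.3224 = 12.9749
Step 3: Objective decrease = 0.5 * g^T H^(-1) g = 6.4875


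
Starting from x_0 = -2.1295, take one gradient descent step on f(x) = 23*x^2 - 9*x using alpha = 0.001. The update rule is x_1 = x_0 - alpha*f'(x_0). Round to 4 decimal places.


We compute the gradient at x_0 and apply the update.
f'(x) = 46*x - 9
f'(-2.1295) = 46*-2.1295 - 9 = -106.957
x_1 = -2.1295 - 0.001*-106.957 = -2.0225


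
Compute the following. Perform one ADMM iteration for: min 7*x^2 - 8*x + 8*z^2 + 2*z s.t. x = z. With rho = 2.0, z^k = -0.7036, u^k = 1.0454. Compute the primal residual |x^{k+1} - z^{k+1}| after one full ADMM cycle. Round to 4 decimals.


ADMM iteration with rho = 2.0, z^k = -0.7036, u^k = 1.0454
Step 1: x-update.
Minimize 7*x^2 - 8*x + (2.0/2)*(x + 0.7036 + 1.0454)^2
FOC: (2*7 + 2.0)*x = 8 + 2.0*(-0.7036 - 1.0454)
x^{k+1} = 0.2814
Step 2: z-update.
Minimize 8*z^2 + 2*z + (2.0/2)*(0.2814 - z + 1.0454)^2
FOC: (2*8 + 2.0)*z = -2 + 2.0*(0.2814 + 1.0454)
z^{k+1} = 0.0363
Step 3: u-update.
u^{k+1} = 1.0454 + 0.2814 - 0.0363 = 1.2905
Step 4: Primal residual = |0.2814 - 0.0363| = 0.2451


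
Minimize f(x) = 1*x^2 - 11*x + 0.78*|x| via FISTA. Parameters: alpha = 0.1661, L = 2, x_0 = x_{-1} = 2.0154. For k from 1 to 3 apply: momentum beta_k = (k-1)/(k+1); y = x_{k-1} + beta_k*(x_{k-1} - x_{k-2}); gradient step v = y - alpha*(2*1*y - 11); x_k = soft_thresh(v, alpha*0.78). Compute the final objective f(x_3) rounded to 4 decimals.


FISTA on f(x) = 1*x^2 - 11*x + 0.78*|x|
L = 2, alpha = 0.1661
Iteration 1: beta = 0.0, y = 2.0154 + 0.0*(2.0154 - 2.0154) = 2.0154
  grad(y) = -6.9692, v = y - alpha*grad = 3.173
  prox(v) = soft_thresh(3.173, 0.1296) = 3.0434
Iteration 2: beta = 0.3333, y = 3.0434 + 0.3333*(3.0434 - 2.0154) = 3.3861
  grad(y) = -4.2278, v = y - alpha*grad = 4.0883
  prox(v) = soft_thresh(4.0883, 0.1296) = 3.9588
Iteration 3: beta = 0.5, y = 3.9588 + 0.5*(3.9588 - 3.0434) = 4.4165
  grad(y) = -2.1671, v = y - alpha*grad = 4.7764
  prox(v) = soft_thresh(4.7764, 0.1296) = 4.6469
f(x_3) = 1*4.6469^2 - 11*4.6469 + 0.78*|4.6469| = -25.8976


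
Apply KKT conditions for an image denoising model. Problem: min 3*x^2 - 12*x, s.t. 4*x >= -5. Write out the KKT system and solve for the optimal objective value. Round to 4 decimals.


Step 1: Try lambda = 0 (constraint inactive).
Stationarity: 2*3*x - 12 = 0
x* = 12/(2*3) = 2.0
Check constraint: 4*2.0 = 8.0 >= -5 -- satisfied.
Step 2: Compute optimal value.
f(x*) = 3*2.0^2 - 12*2.0 = -12.0


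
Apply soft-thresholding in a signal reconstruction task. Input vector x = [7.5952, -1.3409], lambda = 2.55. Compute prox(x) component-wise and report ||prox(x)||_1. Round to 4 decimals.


Soft-thresholding with lambda = 2.55:
prox(7.5952) = sign(7.5952)*max(|7.5952| - 2.55, 0) = 5.0452
prox(-1.3409) = sign(-1.3409)*max(|-1.3409| - 2.55, 0) = 0.0
prox(x) = [5.0452, 0.0]
||prox(x)||_1 = 5.0452 + 0.0 = 5.0452


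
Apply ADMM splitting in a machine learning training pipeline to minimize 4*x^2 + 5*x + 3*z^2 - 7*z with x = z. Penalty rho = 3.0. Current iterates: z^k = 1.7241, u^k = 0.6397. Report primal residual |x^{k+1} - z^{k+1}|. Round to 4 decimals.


ADMM iteration with rho = 3.0, z^k = 1.7241, u^k = 0.6397
Step 1: x-update.
Minimize 4*x^2 + 5*x + (3.0/2)*(x - 1.7241 + 0.6397)^2
FOC: (2*4 + 3.0)*x = -5 + 3.0*(1.7241 - 0.6397)
x^{k+1} = -0.1588
Step 2: z-update.
Minimize 3*z^2 - 7*z + (3.0/2)*(-0.1588 - z + 0.6397)^2
FOC: (2*3 + 3.0)*z = 7 + 3.0*(-0.1588 + 0.6397)
z^{k+1} = 0.9381
Step 3: u-update.
u^{k+1} = 0.6397 - 0.1588 - 0.9381 = -0.4572
Step 4: Primal residual = |-0.1588 - 0.9381| = 1.0969


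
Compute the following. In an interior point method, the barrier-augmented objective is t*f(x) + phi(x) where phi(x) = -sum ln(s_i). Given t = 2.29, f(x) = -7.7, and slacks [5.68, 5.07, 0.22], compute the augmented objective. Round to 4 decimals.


Step 1: Compute log-barrier.
ln values: [1.737, 1.6233, -1.5141]
phi = -(1.737 + 1.6233 - 1.5141) = -1.8462
Step 2: Compute augmented objective.
t*f(x) = 2.29*-7.7 = -17.633
Total = -17.633 - 1.8462 = -19.4792


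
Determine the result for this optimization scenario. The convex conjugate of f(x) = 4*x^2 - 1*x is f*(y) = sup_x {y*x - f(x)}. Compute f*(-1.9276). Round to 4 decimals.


f*(y) = sup_x {y*x - a*x^2 - b*x} = sup_x {(y-b)*x - a*x^2}
FOC: (y - b) - 2a*x = 0 => x* = (y - b)/(2a)
x* = (-1.9276 + 1)/(2*4) = -0.116
f*(-1.9276) = (y-b)^2/(4a) = (-1.9276 + 1)^2/(4*4)
= 0.8604/16 = 0.0538


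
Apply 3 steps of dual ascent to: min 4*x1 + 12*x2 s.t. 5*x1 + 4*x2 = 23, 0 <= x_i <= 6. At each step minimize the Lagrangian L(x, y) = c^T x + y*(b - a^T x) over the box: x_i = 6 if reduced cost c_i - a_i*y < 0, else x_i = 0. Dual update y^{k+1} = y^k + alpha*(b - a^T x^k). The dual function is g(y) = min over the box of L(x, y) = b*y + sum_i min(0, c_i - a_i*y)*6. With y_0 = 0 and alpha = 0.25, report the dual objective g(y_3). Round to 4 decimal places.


Dual ascent for LP: min 4*x1 + 12*x2, 5*x1 + 4*x2 = 23, 0 <= x_i <= 6
Step 1: y^k = 0.0, reduced costs: (4.0, 12.0)
  x^k = (0.0, 0.0), subgradient = b - a^T x = 23.0
  y^{k+1} = 0.0 + 0.25*23.0 = 5.75
Step 2: y^k = 5.75, reduced costs: (-24.75, -11.0)
  x^k = (6.0, 6.0), subgradient = b - a^T x = -31.0
  y^{k+1} = 5.75 + 0.25*-31.0 = -2.0
Step 3: y^k = -2.0, reduced costs: (14.0, 20.0)
  x^k = (0.0, 0.0), subgradient = b - a^T x = 23.0
  y^{k+1} = -2.0 + 0.25*23.0 = 3.75
Dual objective at y_3 = 3.75: reduced costs (-14.75, -3.0), box minimizer x = (6.0, 6.0)
g(y_3) = b*y + (c1 - a1*y)*x1 + (c2 - a2*y)*x2 = 23*3.75 + (-14.75)*6.0 + (-3.0)*6.0 = 86.25 - 88.5 - 18.0 = -20.25


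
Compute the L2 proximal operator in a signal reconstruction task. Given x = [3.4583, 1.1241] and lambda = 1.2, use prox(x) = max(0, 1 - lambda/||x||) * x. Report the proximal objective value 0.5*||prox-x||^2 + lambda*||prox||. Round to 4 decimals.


Step 1: Compute ||x||.
||x|| = 3.6364
Step 2: Compute scaling factor.
scale = max(0, 1 - 1.2/3.6364) = 0.67
Step 3: prox(x) = [2.3171, 0.7532]
||prox(x)|| = 2.4364
Step 4: Proximal objective.
0.5*||prox-x||^2 = 0.72
lambda*||prox|| = 2.9237
Total = 3.6437


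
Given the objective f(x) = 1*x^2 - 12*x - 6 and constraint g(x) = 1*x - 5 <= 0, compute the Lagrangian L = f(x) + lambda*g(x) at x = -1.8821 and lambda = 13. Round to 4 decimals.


Step 1: Evaluate f(x).
f(-1.8821) = 1*(-1.8821)^2 - 12*(-1.8821) - 6 = 20.1275
Step 2: Evaluate g(x).
g(-1.8821) = 1*-1.8821 - 5 = -6.8821
Step 3: Compute Lagrangian.
L = 20.1275 + 13*-6.8821 = -69.3398


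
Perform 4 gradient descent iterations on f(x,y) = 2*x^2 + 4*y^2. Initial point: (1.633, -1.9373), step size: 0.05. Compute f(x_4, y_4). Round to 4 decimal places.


Gradient descent on f(x,y) = 2*x^2 + 4*y^2.
Starting point: (1.633, -1.9373), alpha = 0.05
Step 1: grad_x = 2*2*1.633 = 6.532, grad_y = 2*4*-1.9373 = -15.4984
  x_1 = 1.633 - 0.05*6.532 = 1.3064
  y_1 = -1.9373 - 0.05*-15.4984 = -1.1624
Step 2: grad_x = 2*2*1.3064 = 5.2256, grad_y = 2*4*-1.1624 = -9.299
  x_2 = 1.3064 - 0.05*5.2256 = 1.0451
  y_2 = -1.1624 - 0.05*-9.299 = -0.6974
Step 3: grad_x = 2*2*1.0451 = 4.1805, grad_y = 2*4*-0.6974 = -5.5794
  x_3 = 1.0451 - 0.05*4.1805 = 0.8361
  y_3 = -0.6974 - 0.05*-5.5794 = -0.4185
Step 4: grad_x = 2*2*0.8361 = 3.3444, grad_y = 2*4*-0.4185 = -3.3477
  x_4 = 0.8361 - 0.05*3.3444 = 0.6689
  y_4 = -0.4185 - 0.05*-3.3477 = -0.2511
f(0.6689, -0.2511) = 2*0.6689^2 + 4*(-0.2511)^2 = 1.1469


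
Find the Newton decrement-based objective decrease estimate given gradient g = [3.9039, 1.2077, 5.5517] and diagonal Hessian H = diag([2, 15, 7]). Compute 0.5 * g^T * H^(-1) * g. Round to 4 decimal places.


Step 1: H is diagonal, so H^(-1) * g = [1.952, 0.0805, 0.7931].
Step 2: g^T H^(-1) g = sum_i g_i^2 / H_ii
  = (3.9039)^2/2 + (1.2077)^2/15 + (5.5517)^2/7
  = 7.6202 + 0.0972 + 4.4031 = 12.1205
Step 3: Objective decrease = 0.5 * g^T H^(-1) g = 6.0603


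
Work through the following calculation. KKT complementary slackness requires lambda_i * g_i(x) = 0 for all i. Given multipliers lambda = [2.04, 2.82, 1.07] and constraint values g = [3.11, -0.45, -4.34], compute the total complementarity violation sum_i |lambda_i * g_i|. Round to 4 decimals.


KKT complementary slackness check:
lambda_1 * g_1 = 2.04 * 3.11 = 6.3444
lambda_2 * g_2 = 2.82 * -0.45 = -1.269
lambda_3 * g_3 = 1.07 * -4.34 = -4.6438
Total violation = 6.3444 + 1.269 + 4.6438 = 12.2572


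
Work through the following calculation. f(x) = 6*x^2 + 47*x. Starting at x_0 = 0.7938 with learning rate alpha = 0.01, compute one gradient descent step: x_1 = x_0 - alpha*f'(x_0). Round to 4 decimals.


We compute the gradient at x_0 and apply the update.
f'(x) = 12*x + 47
f'(0.7938) = 12*0.7938 + 47 = 56.5256
x_1 = 0.7938 - 0.01*56.5256 = 0.2285


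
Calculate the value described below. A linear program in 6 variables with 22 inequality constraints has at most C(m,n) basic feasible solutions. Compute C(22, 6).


Each vertex corresponds to some choice of n active constraints out of m, so the number of vertices is at most C(m, n) = m! / (n!(m-n)!).
m = 22, n = 6
Numerator: 22 * 21 * 20 * 19 * 18 * 17
Denominator: 6! = 720
C(22, 6) = 74613


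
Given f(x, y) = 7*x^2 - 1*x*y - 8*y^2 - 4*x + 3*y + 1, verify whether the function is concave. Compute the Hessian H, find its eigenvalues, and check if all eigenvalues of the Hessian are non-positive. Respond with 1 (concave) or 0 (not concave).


The Hessian of f(x,y) = 7*x^2 - 1*x*y - 8*y^2 - 4*x + 3*y + 1 is:
H = [[14, -1], [-1, -16]]
Trace = 14 - 16 = -2
Determinant = 14*-16 - (-1)^2 = -225
Discriminant = (-2)^2 - 4*-225 = 904.0
Eigenvalues: lambda_1 = -16.0333, lambda_2 = 14.0333
The function is not concave.

0


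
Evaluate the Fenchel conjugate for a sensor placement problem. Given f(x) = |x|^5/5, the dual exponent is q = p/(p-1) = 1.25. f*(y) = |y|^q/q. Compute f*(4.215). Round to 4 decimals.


The conjugate exponent q satisfies 1/p + 1/q = 1.
p = 5, so q = 5/(5 - 1) = 1.25
|y|^q = 4.215^1.25 = 6.0394
f*(4.215) = 6.0394 / 1.25 = 4.8316


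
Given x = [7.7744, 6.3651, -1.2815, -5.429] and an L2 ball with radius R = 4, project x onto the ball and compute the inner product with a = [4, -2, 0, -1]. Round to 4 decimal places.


Step 1: Compute ||x|| (intermediates to 6 decimals).
||x|| = sqrt(7.7744^2 + 6.3651^2 + (-1.2815)^2 + (-5.429)^2) = 11.492262
Step 2: Project.
Since ||x|| > R, scale = R/||x|| = 4/11.492262 = 0.34806, proj(x) = scale * x
proj(x) = [2.705958, 2.215437, -0.446039, -1.889618]
Step 3: Dot product.
a^T * proj(x) = 4*2.705958 - 2*2.215437 + 0*(-0.446039) - 1*(-1.889618) = 8.2826


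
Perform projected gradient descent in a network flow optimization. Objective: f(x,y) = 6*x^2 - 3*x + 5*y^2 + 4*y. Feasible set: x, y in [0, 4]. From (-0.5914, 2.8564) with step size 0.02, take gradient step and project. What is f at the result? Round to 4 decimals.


Step 1: Compute gradient at (-0.5914, 2.8564).
grad_x = 2*6*-0.5914 - 3 = -10.0968
grad_y = 2*5*2.8564 + 4 = 32.564
Step 2: Gradient step.
x_raw = -0.5914 - 0.02*-10.0968 = -0.3895
y_raw = 2.8564 - 0.02*32.564 = 2.2051
Step 3: Project onto [0, 4].
x_proj = clip(-0.3895) = 0.0
y_proj = clip(2.2051) = 2.2051
Step 4: Evaluate f.
f(0.0, 2.2051) = 33.1333


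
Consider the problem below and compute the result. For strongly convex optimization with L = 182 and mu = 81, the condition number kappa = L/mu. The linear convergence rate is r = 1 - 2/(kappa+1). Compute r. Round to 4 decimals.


Step 1: Compute the condition number.
kappa = L/mu = 182/81 = 2.2469
Step 2: Compute the convergence rate.
r = 1 - 2/(kappa + 1) = 1 - 2*mu/(L + mu) = (L - mu)/(L + mu) = 101/263 = 0.384


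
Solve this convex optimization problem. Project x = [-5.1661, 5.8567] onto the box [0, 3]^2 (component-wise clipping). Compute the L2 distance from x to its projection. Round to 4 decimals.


Project each component onto [0, 3].
clip(-5.1661) = 0.0, clip(5.8567) = 3.0
Projection = [0.0, 3.0]
Squared diffs: [26.6886, 8.1607]
Distance = sqrt(34.8493) = 5.9033


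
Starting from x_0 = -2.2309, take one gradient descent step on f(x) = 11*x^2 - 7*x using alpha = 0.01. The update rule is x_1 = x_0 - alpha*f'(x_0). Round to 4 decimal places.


We compute the gradient at x_0 and apply the update.
f'(x) = 22*x - 7
f'(-2.2309) = 22*-2.2309 - 7 = -56.0798
x_1 = -2.2309 - 0.01*-56.0798 = -1.6701


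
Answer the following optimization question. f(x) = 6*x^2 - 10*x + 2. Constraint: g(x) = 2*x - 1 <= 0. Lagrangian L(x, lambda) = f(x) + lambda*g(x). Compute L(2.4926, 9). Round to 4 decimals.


Step 1: Evaluate f(x).
f(2.4926) = 6*2.4926^2 - 10*2.4926 + 2 = 14.3523
Step 2: Evaluate g(x).
g(2.4926) = 2*2.4926 - 1 = 3.9852
Step 3: Compute Lagrangian.
L = 14.3523 + 9*3.9852 = 50.2191


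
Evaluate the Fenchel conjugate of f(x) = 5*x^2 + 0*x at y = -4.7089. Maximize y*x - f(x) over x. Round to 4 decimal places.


f*(y) = sup_x {y*x - a*x^2 - b*x} = sup_x {(y-b)*x - a*x^2}
FOC: (y - b) - 2a*x = 0 => x* = (y - b)/(2a)
x* = (-4.7089 - 0)/(2*5) = -0.4709
f*(-4.7089) = (y-b)^2/(4a) = (-4.7089 - 0)^2/(4*5)
= 22.1737/20 = 1.1087


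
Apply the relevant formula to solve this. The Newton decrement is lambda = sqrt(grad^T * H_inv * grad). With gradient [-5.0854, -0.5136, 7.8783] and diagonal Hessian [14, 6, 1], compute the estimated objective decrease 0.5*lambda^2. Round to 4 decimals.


Step 1: H is diagonal, so H^(-1) * g = [-0.3632, -0.0856, 7.8783].
Step 2: g^T H^(-1) g = sum_i g_i^2 / H_ii
  = (-5.0854)^2/14 + (-0.5136)^2/6 + (7.8783)^2/1
  = 1.8472 + 0.044 + 62.0676 = 63.9588
Step 3: Objective decrease = 0.5 * g^T H^(-1) g = 31.9794


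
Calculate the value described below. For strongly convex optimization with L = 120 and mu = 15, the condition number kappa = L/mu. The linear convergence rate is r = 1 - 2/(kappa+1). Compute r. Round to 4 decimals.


Step 1: Compute the condition number.
kappa = L/mu = 120/15 = 8.0
Step 2: Compute the convergence rate.
r = 1 - 2/(kappa + 1) = 1 - 2*mu/(L + mu) = (L - mu)/(L + mu) = 105/135 = 0.7778


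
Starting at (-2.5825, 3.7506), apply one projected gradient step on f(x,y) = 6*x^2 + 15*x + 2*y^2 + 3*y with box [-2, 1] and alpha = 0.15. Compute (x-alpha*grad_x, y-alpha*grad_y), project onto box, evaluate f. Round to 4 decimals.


Step 1: Compute gradient at (-2.5825, 3.7506).
grad_x = 2*6*-2.5825 + 15 = -15.99
grad_y = 2*2*3.7506 + 3 = 18.0024
Step 2: Gradient step.
x_raw = -2.5825 - 0.15*-15.99 = -0.184
y_raw = 3.7506 - 0.15*18.0024 = 1.0502
Step 3: Project onto [-2, 1].
x_proj = clip(-0.184) = -0.184
y_proj = clip(1.0502) = 1.0
Step 4: Evaluate f.
f(-0.184, 1.0) = 2.4431


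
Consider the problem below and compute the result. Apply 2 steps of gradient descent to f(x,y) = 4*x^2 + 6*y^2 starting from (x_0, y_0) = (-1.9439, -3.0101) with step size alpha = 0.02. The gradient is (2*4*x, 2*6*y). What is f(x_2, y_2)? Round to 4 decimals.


Gradient descent on f(x,y) = 4*x^2 + 6*y^2.
Starting point: (-1.9439, -3.0101), alpha = 0.02
Step 1: grad_x = 2*4*-1.9439 = -15.5512, grad_y = 2*6*-3.0101 = -36.1212
  x_1 = -1.9439 - 0.02*-15.5512 = -1.6329
  y_1 = -3.0101 - 0.02*-36.1212 = -2.2877
Step 2: grad_x = 2*4*-1.6329 = -13.063, grad_y = 2*6*-2.2877 = -27.4521
  x_2 = -1.6329 - 0.02*-13.063 = -1.3716
  y_2 = -2.2877 - 0.02*-27.4521 = -1.7386
f(-1.3716, -1.7386) = 4*(-1.3716)^2 + 6*(-1.7386)^2 = 25.6624


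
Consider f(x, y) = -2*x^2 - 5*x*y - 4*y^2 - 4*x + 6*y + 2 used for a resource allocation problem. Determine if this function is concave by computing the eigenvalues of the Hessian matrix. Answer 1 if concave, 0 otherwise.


The Hessian of f(x,y) = -2*x^2 - 5*x*y - 4*y^2 - 4*x + 6*y + 2 is:
H = [[-4, -5], [-5, -8]]
Trace = -4 - 8 = -12
Determinant = -4*-8 - (-5)^2 = 7
Discriminant = (-12)^2 - 4*7 = 116.0
Eigenvalues: lambda_1 = -11.3852, lambda_2 = -0.6148
The function is concave.

1


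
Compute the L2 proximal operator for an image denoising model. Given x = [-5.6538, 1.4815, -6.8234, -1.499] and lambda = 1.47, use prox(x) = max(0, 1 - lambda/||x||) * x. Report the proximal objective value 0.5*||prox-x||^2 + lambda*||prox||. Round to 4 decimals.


Step 1: Compute ||x||.
||x|| = 9.1086
Step 2: Compute scaling factor.
scale = max(0, 1 - 1.47/9.1086) = 0.8386
Step 3: prox(x) = [-4.7414, 1.2424, -5.7222, -1.2571]
||prox(x)|| = 7.6386
Step 4: Proximal objective.
0.5*||prox-x||^2 = 1.0805
lambda*||prox|| = 11.2287
Total = 12.3092


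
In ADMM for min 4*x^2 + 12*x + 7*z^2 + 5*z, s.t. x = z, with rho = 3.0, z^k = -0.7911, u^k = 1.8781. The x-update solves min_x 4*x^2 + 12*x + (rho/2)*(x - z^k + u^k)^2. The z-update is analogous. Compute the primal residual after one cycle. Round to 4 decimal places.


ADMM iteration with rho = 3.0, z^k = -0.7911, u^k = 1.8781
Step 1: x-update.
Minimize 4*x^2 + 12*x + (3.0/2)*(x + 0.7911 + 1.8781)^2
FOC: (2*4 + 3.0)*x = -12 + 3.0*(-0.7911 - 1.8781)
x^{k+1} = -1.8189
Step 2: z-update.
Minimize 7*z^2 + 5*z + (3.0/2)*(-1.8189 - z + 1.8781)^2
FOC: (2*7 + 3.0)*z = -5 + 3.0*(-1.8189 + 1.8781)
z^{k+1} = -0.2837
Step 3: u-update.
u^{k+1} = 1.8781 - 1.8189 + 0.2837 = 0.3429
Step 4: Primal residual = |-1.8189 + 0.2837| = 1.5352


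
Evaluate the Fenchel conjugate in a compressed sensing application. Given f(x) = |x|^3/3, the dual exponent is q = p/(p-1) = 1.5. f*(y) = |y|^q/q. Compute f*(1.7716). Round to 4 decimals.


The conjugate exponent q satisfies 1/p + 1/q = 1.
p = 3, so q = 3/(3 - 1) = 1.5
|y|^q = 1.7716^1.5 = 2.358
f*(1.7716) = 2.358 / 1.5 = 1.572


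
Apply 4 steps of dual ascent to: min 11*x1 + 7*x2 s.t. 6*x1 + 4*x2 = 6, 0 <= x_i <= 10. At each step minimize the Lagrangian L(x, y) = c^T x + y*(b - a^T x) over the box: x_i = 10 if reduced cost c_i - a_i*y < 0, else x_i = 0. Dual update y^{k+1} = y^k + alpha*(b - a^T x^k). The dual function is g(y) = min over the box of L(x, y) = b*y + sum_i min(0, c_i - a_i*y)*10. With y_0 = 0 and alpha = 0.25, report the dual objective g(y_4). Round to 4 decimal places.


Dual ascent for LP: min 11*x1 + 7*x2, 6*x1 + 4*x2 = 6, 0 <= x_i <= 10
Step 1: y^k = 0.0, reduced costs: (11.0, 7.0)
  x^k = (0.0, 0.0), subgradient = b - a^T x = 6.0
  y^{k+1} = 0.0 + 0.25*6.0 = 1.5
Step 2: y^k = 1.5, reduced costs: (2.0, 1.0)
  x^k = (0.0, 0.0), subgradient = b - a^T x = 6.0
  y^{k+1} = 1.5 + 0.25*6.0 = 3.0
Step 3: y^k = 3.0, reduced costs: (-7.0, -5.0)
  x^k = (10.0, 10.0), subgradient = b - a^T x = -94.0
  y^{k+1} = 3.0 + 0.25*-94.0 = -20.5
Step 4: y^k = -20.5, reduced costs: (134.0, 89.0)
  x^k = (0.0, 0.0), subgradient = b - a^T x = 6.0
  y^{k+1} = -20.5 + 0.25*6.0 = -19.0
Dual objective at y_4 = -19.0: reduced costs (125.0, 83.0), box minimizer x = (0.0, 0.0)
g(y_4) = b*y + (c1 - a1*y)*x1 + (c2 - a2*y)*x2 = 6*(-19.0) + 125.0*0.0 + 83.0*0.0 = -114.0 + 0.0 + 0.0 = -114.0


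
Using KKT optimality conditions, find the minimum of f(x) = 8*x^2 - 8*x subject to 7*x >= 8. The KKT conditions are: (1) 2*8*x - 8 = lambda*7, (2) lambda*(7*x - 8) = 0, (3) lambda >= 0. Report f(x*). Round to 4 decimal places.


Step 1: Try lambda = 0 (constraint inactive).
x_unc = 8/(2*8) = 0.5
Check: 7*0.5 = 3.5 < 8 -- violated!
Step 2: Constraint must be active: 7*x = 8
x* = 8/7 = 1.1429 (rounded; the exact value 8/7 is used below)
lambda = (2*8*(8/7) - 8)/7 = 1.4694
Step 3: Compute optimal value.
f(x*) = 8*(8/7)^2 - 8*(8/7) = 1.3061


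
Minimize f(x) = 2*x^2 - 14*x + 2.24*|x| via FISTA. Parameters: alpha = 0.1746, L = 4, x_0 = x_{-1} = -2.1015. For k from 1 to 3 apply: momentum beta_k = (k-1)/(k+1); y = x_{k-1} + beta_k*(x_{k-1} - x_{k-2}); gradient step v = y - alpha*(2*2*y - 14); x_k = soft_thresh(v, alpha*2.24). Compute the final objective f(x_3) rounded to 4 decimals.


FISTA on f(x) = 2*x^2 - 14*x + 2.24*|x|
L = 4, alpha = 0.1746
Iteration 1: beta = 0.0, y = -2.1015 + 0.0*(-2.1015 + 2.1015) = -2.1015
  grad(y) = -22.406, v = y - alpha*grad = 1.8106
  prox(v) = soft_thresh(1.8106, 0.3911) = 1.4195
Iteration 2: beta = 0.3333, y = 1.4195 + 0.3333*(1.4195 + 2.1015) = 2.5931
  grad(y) = -3.6274, v = y - alpha*grad = 3.2265
  prox(v) = soft_thresh(3.2265, 0.3911) = 2.8354
Iteration 3: beta = 0.5, y = 2.8354 + 0.5*(2.8354 - 1.4195) = 3.5433
  grad(y) = 0.1734, v = y - alpha*grad = 3.5131
  prox(v) = soft_thresh(3.5131, 0.3911) = 3.122
f(x_3) = 2*3.122^2 - 14*3.122 + 2.24*|3.122| = -17.221


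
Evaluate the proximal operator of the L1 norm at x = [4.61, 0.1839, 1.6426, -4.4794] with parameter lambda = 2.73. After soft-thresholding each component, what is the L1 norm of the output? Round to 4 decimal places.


Soft-thresholding with lambda = 2.73:
prox(4.61) = sign(4.61)*max(|4.61| - 2.73, 0) = 1.88
prox(0.1839) = sign(0.1839)*max(|0.1839| - 2.73, 0) = 0.0
prox(1.6426) = sign(1.6426)*max(|1.6426| - 2.73, 0) = 0.0
prox(-4.4794) = sign(-4.4794)*max(|-4.4794| - 2.73, 0) = -1.7494
prox(x) = [1.88, 0.0, 0.0, -1.7494]
||prox(x)||_1 = 1.88 + 0.0 + 0.0 + 1.7494 = 3.6294


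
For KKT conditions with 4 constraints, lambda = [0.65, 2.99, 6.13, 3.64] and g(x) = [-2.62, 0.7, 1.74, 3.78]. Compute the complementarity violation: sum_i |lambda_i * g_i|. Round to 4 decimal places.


KKT complementary slackness check:
lambda_1 * g_1 = 0.65 * -2.62 = -1.703
lambda_2 * g_2 = 2.99 * 0.7 = 2.093
lambda_3 * g_3 = 6.13 * 1.74 = 10.6662
lambda_4 * g_4 = 3.64 * 3.78 = 13.7592
Total violation = 1.703 + 2.093 + 10.6662 + 13.7592 = 28.2214


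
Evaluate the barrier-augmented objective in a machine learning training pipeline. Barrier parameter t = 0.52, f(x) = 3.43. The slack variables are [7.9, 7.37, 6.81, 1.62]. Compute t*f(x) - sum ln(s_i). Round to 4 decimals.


Step 1: Compute log-barrier.
ln values: [2.0669, 1.9974, 1.9184, 0.4824]
phi = -(2.0669 + 1.9974 + 1.9184 + 0.4824) = -6.4651
Step 2: Compute augmented objective.
t*f(x) = 0.52*3.43 = 1.7836
Total = 1.7836 - 6.4651 = -4.6815


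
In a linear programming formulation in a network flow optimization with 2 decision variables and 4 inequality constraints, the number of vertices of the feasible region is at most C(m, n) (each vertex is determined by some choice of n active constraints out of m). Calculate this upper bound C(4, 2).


Each vertex corresponds to some choice of n active constraints out of m, so the number of vertices is at most C(m, n) = m! / (n!(m-n)!).
m = 4, n = 2
Numerator: 4 * 3
Denominator: 2! = 2
C(4, 2) = 6


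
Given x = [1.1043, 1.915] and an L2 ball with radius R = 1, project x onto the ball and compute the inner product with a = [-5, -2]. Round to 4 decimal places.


Step 1: Compute ||x|| (intermediates to 6 decimals).
||x|| = sqrt(1.1043^2 + 1.915^2) = 2.210589
Step 2: Project.
Since ||x|| > R, scale = R/||x|| = 1/2.210589 = 0.452368, proj(x) = scale * x
proj(x) = [0.49955, 0.866285]
Step 3: Dot product.
a^T * proj(x) = -5*0.49955 - 2*0.866285 = -4.2303


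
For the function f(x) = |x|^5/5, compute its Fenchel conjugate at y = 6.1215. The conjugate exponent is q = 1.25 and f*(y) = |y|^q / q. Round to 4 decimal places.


The conjugate exponent q satisfies 1/p + 1/q = 1.
p = 5, so q = 5/(5 - 1) = 1.25
|y|^q = 6.1215^1.25 = 9.6288
f*(6.1215) = 9.6288 / 1.25 = 7.703


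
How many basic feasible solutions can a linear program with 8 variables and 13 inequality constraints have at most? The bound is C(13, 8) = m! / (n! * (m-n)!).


Each vertex corresponds to some choice of n active constraints out of m, so the number of vertices is at most C(m, n) = m! / (n!(m-n)!).
m = 13, n = 8
Numerator: 13 * 12 * 11 * 10 * 9 * 8 * 7 * 6
Denominator: 8! = 40320
C(13, 8) = 1287


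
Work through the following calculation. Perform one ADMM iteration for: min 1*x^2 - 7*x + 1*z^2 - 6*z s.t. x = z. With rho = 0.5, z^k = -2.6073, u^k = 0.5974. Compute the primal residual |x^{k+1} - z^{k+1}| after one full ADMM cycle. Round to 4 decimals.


ADMM iteration with rho = 0.5, z^k = -2.6073, u^k = 0.5974
Step 1: x-update.
Minimize 1*x^2 - 7*x + (0.5/2)*(x + 2.6073 + 0.5974)^2
FOC: (2*1 + 0.5)*x = 7 + 0.5*(-2.6073 - 0.5974)
x^{k+1} = 2.1591
Step 2: z-update.
Minimize 1*z^2 - 6*z + (0.5/2)*(2.1591 - z + 0.5974)^2
FOC: (2*1 + 0.5)*z = 6 + 0.5*(2.1591 + 0.5974)
z^{k+1} = 2.9513
Step 3: u-update.
u^{k+1} = 0.5974 + 2.1591 - 2.9513 = -0.1948
Step 4: Primal residual = |2.1591 - 2.9513| = 0.7922


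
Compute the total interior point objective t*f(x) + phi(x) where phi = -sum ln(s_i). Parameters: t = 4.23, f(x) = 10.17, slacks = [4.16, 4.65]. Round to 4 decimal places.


Step 1: Compute log-barrier.
ln values: [1.4255, 1.5369]
phi = -(1.4255 + 1.5369) = -2.9624
Step 2: Compute augmented objective.
t*f(x) = 4.23*10.17 = 43.0191
Total = 43.0191 - 2.9624 = 40.0567


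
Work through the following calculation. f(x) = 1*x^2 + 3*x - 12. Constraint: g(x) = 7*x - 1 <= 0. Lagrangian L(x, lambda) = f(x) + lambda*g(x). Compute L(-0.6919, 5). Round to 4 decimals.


Step 1: Evaluate f(x).
f(-0.6919) = 1*(-0.6919)^2 + 3*(-0.6919) - 12 = -13.597
Step 2: Evaluate g(x).
g(-0.6919) = 7*-0.6919 - 1 = -5.8433
Step 3: Compute Lagrangian.
L = -13.597 + 5*-5.8433 = -42.8135


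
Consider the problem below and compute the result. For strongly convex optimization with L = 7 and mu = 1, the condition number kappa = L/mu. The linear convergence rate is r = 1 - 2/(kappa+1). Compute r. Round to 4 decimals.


Step 1: Compute the condition number.
kappa = L/mu = 7/1 = 7.0
Step 2: Compute the convergence rate.
r = 1 - 2/(kappa + 1) = 1 - 2*mu/(L + mu) = (L - mu)/(L + mu) = 6/8 = 0.75


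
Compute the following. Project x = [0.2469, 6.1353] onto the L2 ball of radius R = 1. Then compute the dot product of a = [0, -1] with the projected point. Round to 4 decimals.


Step 1: Compute ||x|| (intermediates to 6 decimals).
||x|| = sqrt(0.2469^2 + 6.1353^2) = 6.140266
Step 2: Project.
Since ||x|| > R, scale = R/||x|| = 1/6.140266 = 0.162859, proj(x) = scale * x
proj(x) = [0.04021, 0.999189]
Step 3: Dot product.
a^T * proj(x) = 0*0.04021 - 1*0.999189 = -0.9992


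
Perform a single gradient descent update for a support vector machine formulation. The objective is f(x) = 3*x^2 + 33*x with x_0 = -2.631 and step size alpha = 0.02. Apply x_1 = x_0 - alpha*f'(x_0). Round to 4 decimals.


We compute the gradient at x_0 and apply the update.
f'(x) = 6*x + 33
f'(-2.631) = 6*-2.631 + 33 = 17.214
x_1 = -2.631 - 0.02*17.214 = -2.9753


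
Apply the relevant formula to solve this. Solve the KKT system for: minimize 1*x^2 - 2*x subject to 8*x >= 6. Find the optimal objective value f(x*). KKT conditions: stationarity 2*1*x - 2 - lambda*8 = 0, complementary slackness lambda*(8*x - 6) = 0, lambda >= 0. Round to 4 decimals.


Step 1: Try lambda = 0 (constraint inactive).
Stationarity: 2*1*x - 2 = 0
x* = 2/(2*1) = 1.0
Check constraint: 8*1.0 = 8.0 >= 6 -- satisfied.
Step 2: Compute optimal value.
f(x*) = 1*1.0^2 - 2*1.0 = -1.0


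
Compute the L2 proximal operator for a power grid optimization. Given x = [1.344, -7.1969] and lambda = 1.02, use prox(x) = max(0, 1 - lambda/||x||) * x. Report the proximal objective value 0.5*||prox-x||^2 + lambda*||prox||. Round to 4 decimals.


Step 1: Compute ||x||.
||x|| = 7.3213
Step 2: Compute scaling factor.
scale = max(0, 1 - 1.02/7.3213) = 0.8607
Step 3: prox(x) = [1.1568, -6.1942]
||prox(x)|| = 6.3013
Step 4: Proximal objective.
0.5*||prox-x||^2 = 0.5202
lambda*||prox|| = 6.4273
Total = 6.9475


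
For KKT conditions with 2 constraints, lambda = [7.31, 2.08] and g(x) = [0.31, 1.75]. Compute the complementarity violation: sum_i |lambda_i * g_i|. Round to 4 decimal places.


KKT complementary slackness check:
lambda_1 * g_1 = 7.31 * 0.31 = 2.2661
lambda_2 * g_2 = 2.08 * 1.75 = 3.64
Total violation = 2.2661 + 3.64 = 5.9061


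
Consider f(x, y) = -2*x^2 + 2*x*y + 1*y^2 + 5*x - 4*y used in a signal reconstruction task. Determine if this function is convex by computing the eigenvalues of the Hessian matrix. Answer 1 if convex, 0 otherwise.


The Hessian of f(x,y) = -2*x^2 + 2*x*y + 1*y^2 + 5*x - 4*y is:
H = [[-4, 2], [2, 2]]
Trace = -4 + 2 = -2
Determinant = -4*2 - (2)^2 = -12
Discriminant = (-2)^2 - 4*-12 = 52.0
Eigenvalues: lambda_1 = -4.6056, lambda_2 = 2.6056
The function is not convex.

0


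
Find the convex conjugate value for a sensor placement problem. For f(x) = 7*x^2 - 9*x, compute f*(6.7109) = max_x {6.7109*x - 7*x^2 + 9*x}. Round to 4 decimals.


f*(y) = sup_x {y*x - a*x^2 - b*x} = sup_x {(y-b)*x - a*x^2}
FOC: (y - b) - 2a*x = 0 => x* = (y - b)/(2a)
x* = (6.7109 + 9)/(2*7) = 1.1222
f*(6.7109) = (y-b)^2/(4a) = (6.7109 + 9)^2/(4*7)
= 246.8324/28 = 8.8154


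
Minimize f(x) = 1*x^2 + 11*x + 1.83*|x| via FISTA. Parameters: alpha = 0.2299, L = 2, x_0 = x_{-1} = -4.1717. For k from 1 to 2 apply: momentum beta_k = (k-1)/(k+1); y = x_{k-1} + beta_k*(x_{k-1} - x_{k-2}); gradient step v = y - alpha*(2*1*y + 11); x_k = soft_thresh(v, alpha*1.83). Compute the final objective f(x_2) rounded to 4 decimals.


FISTA on f(x) = 1*x^2 + 11*x + 1.83*|x|
L = 2, alpha = 0.2299
Iteration 1: beta = 0.0, y = -4.1717 + 0.0*(-4.1717 + 4.1717) = -4.1717
  grad(y) = 2.6566, v = y - alpha*grad = -4.7825
  prox(v) = soft_thresh(-4.7825, 0.4207) = -4.3617
Iteration 2: beta = 0.3333, y = -4.3617 + 0.3333*(-4.3617 + 4.1717) = -4.4251
  grad(y) = 2.1498, v = y - alpha*grad = -4.9193
  prox(v) = soft_thresh(-4.9193, 0.4207) = -4.4986
f(x_2) = 1*(-4.4986)^2 + 11*(-4.4986) + 1.83*|-4.4986| = -21.0148


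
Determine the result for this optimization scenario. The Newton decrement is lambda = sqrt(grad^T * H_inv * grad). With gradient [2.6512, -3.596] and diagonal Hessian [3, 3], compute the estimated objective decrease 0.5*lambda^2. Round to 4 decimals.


Step 1: H is diagonal, so H^(-1) * g = [0.8837, -1.1987].
Step 2: g^T H^(-1) g = sum_i g_i^2 / H_ii
  = (2.6512)^2/3 + (-3.596)^2/3
  = 2.343 + 4.3104 = 6.6534
Step 3: Objective decrease = 0.5 * g^T H^(-1) g = 3.3267


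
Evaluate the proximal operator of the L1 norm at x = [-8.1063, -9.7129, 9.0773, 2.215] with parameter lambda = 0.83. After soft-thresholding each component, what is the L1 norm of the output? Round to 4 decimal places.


Soft-thresholding with lambda = 0.83:
prox(-8.1063) = sign(-8.1063)*max(|-8.1063| - 0.83, 0) = -7.2763
prox(-9.7129) = sign(-9.7129)*max(|-9.7129| - 0.83, 0) = -8.8829
prox(9.0773) = sign(9.0773)*max(|9.0773| - 0.83, 0) = 8.2473
prox(2.215) = sign(2.215)*max(|2.215| - 0.83, 0) = 1.385
prox(x) = [-7.2763, -8.8829, 8.2473, 1.385]
||prox(x)||_1 = 7.2763 + 8.8829 + 8.2473 + 1.385 = 25.7915


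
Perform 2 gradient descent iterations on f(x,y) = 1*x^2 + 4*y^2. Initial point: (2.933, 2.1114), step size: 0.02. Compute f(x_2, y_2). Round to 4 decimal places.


Gradient descent on f(x,y) = 1*x^2 + 4*y^2.
Starting point: (2.933, 2.1114), alpha = 0.02
Step 1: grad_x = 2*1*2.933 = 5.866, grad_y = 2*4*2.1114 = 16.8912
  x_1 = 2.933 - 0.02*5.866 = 2.8157
  y_1 = 2.1114 - 0.02*16.8912 = 1.7736
Step 2: grad_x = 2*1*2.8157 = 5.6314, grad_y = 2*4*1.7736 = 14.1886
  x_2 = 2.8157 - 0.02*5.6314 = 2.7031
  y_2 = 1.7736 - 0.02*14.1886 = 1.4898
f(2.7031, 1.4898) = 1*2.7031^2 + 4*1.4898^2 = 16.1846


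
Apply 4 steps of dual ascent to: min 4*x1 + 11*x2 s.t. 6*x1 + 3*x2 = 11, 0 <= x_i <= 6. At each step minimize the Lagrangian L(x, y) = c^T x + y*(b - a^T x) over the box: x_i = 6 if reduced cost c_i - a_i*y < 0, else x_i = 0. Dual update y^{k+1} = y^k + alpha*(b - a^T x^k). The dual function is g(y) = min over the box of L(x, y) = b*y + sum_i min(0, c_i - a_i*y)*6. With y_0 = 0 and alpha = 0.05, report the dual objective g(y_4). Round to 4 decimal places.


Dual ascent for LP: min 4*x1 + 11*x2, 6*x1 + 3*x2 = 11, 0 <= x_i <= 6
Step 1: y^k = 0.0, reduced costs: (4.0, 11.0)
  x^k = (0.0, 0.0), subgradient = b - a^T x = 11.0
  y^{k+1} = 0.0 + 0.05*11.0 = 0.55
Step 2: y^k = 0.55, reduced costs: (0.7, 9.35)
  x^k = (0.0, 0.0), subgradient = b - a^T x = 11.0
  y^{k+1} = 0.55 + 0.05*11.0 = 1.1
Step 3: y^k = 1.1, reduced costs: (-2.6, 7.7)
  x^k = (6.0, 0.0), subgradient = b - a^T x = -25.0
  y^{k+1} = 1.1 + 0.05*-25.0 = -0.15
Step 4: y^k = -0.15, reduced costs: (4.9, 11.45)
  x^k = (0.0, 0.0), subgradient = b - a^T x = 11.0
  y^{k+1} = -0.15 + 0.05*11.0 = 0.4
Dual objective at y_4 = 0.4: reduced costs (1.6, 9.8), box minimizer x = (0.0, 0.0)
g(y_4) = b*y + (c1 - a1*y)*x1 + (c2 - a2*y)*x2 = 11*0.4 + 1.6*0.0 + 9.8*0.0 = 4.4 + 0.0 + 0.0 = 4.4


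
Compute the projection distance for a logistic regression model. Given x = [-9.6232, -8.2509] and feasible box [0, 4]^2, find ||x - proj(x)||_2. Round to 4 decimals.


Project each component onto [0, 4].
clip(-9.6232) = 0.0, clip(-8.2509) = 0.0
Projection = [0.0, 0.0]
Squared diffs: [92.606, 68.0774]
Distance = sqrt(160.6834) = 12.6761


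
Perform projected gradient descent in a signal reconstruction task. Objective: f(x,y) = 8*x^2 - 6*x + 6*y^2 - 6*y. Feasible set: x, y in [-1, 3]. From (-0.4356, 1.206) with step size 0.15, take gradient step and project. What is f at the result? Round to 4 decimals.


Step 1: Compute gradient at (-0.4356, 1.206).
grad_x = 2*8*-0.4356 - 6 = -12.9696
grad_y = 2*6*1.206 - 6 = 8.472
Step 2: Gradient step.
x_raw = -0.4356 - 0.15*-12.9696 = 1.5098
y_raw = 1.206 - 0.15*8.472 = -0.0648
Step 3: Project onto [-1, 3].
x_proj = clip(1.5098) = 1.5098
y_proj = clip(-0.0648) = -0.0648
Step 4: Evaluate f.
f(1.5098, -0.0648) = 9.5919


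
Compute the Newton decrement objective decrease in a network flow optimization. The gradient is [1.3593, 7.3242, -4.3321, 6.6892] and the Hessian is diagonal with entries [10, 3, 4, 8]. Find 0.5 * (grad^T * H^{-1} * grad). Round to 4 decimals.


Step 1: H is diagonal, so H^(-1) * g = [0.1359, 2.4414, -1.083, 0.8362].
Step 2: g^T H^(-1) g = sum_i g_i^2 / H_ii
  = (1.3593)^2/10 + (7.3242)^2/3 + (-4.3321)^2/4 + (6.6892)^2/8
  = 0.1848 + 17.8813 + 4.6918 + 5.5932 = 28.351
Step 3: Objective decrease = 0.5 * g^T H^(-1) g = 14.1755
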